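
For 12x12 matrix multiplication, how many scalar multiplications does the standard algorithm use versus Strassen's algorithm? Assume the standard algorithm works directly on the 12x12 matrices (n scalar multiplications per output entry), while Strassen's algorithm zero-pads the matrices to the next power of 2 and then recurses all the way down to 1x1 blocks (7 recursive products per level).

Matrix multiplication for 12x12 matrices:

Strassen's algorithm requires power-of-2 dimensions. Pad 12x12 to 16x16 (next power of 2).

Standard algorithm: 12^3 = 1728 multiplications
Strassen's algorithm: 7^(log2(16)) = 7^4 = 2401 multiplications
Difference: 1728 - 2401 = -673 (Strassen uses MORE here due to padding overhead — for small or just-over-power-of-2 n, padding can outweigh the per-level savings)

Standard: 1728 multiplications (12^3). Strassen: 2401 multiplications (7^4, after padding to 16x16). Strassen reduces 8 recursive multiplications to 7 at each level.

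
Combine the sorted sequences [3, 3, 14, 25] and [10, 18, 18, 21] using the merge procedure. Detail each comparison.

Merging process:

Compare 3 vs 10: take 3 from left. Merged: [3]
Compare 3 vs 10: take 3 from left. Merged: [3, 3]
Compare 14 vs 10: take 10 from right. Merged: [3, 3, 10]
Compare 14 vs 18: take 14 from left. Merged: [3, 3, 10, 14]
Compare 25 vs 18: take 18 from right. Merged: [3, 3, 10, 14, 18]
Compare 25 vs 18: take 18 from right. Merged: [3, 3, 10, 14, 18, 18]
Compare 25 vs 21: take 21 from right. Merged: [3, 3, 10, 14, 18, 18, 21]
Append remaining from left: [25]. Merged: [3, 3, 10, 14, 18, 18, 21, 25]

Final merged array: [3, 3, 10, 14, 18, 18, 21, 25]
Total comparisons: 7

The merged array is [3, 3, 10, 14, 18, 18, 21, 25], requiring 7 comparisons. The merge step runs in O(n) time where n is the total number of elements.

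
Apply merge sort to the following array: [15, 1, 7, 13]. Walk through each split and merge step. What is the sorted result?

Merge sort trace:

Split: [15, 1, 7, 13] -> [15, 1] and [7, 13]
  Split: [15, 1] -> [15] and [1]
  Merge: [15] + [1] -> [1, 15]
  Split: [7, 13] -> [7] and [13]
  Merge: [7] + [13] -> [7, 13]
Merge: [1, 15] + [7, 13] -> [1, 7, 13, 15]

Final sorted array: [1, 7, 13, 15]

The merge sort proceeds by recursively splitting the array and merging sorted halves.
After all merges, the sorted array is [1, 7, 13, 15].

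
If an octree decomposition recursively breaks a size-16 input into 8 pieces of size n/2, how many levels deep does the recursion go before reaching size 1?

For divide and conquer with division factor 2:

Problem sizes at each level:
Level 0: 16
Level 1: 8
Level 2: 4
Level 3: 2
Level 4: 1

The root is level 0 and the size-1 base case is level 4 (the tree spans levels 0 through 4, i.e. 5 levels counting the root), so the depth is the number of divisions: log_2(16) = 4

The recursion tree depth is log_2(16) = 4. At each level, the problem size is divided by 2, so it takes 4 divisions to reduce to a base case of size 1. The algorithm makes 8 recursive calls at each level.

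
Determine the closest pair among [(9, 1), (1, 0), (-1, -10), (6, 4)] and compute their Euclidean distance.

Computing all pairwise distances among 4 points:

d((9, 1), (1, 0)) = 8.0623
d((9, 1), (-1, -10)) = 14.8661
d((9, 1), (6, 4)) = 4.2426 <-- minimum
d((1, 0), (-1, -10)) = 10.198
d((1, 0), (6, 4)) = 6.4031
d((-1, -10), (6, 4)) = 15.6525

Closest pair: (9, 1) and (6, 4) with distance 4.2426

The closest pair is (9, 1) and (6, 4) with Euclidean distance 4.2426. For 4 points, brute-force pairwise comparison is shown above. For large n, the divide-and-conquer algorithm (sort by x, recurse on halves, check the dividing strip) achieves O(n log n).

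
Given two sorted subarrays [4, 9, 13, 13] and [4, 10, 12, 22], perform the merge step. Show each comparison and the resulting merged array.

Merging process:

Compare 4 vs 4: take 4 from left. Merged: [4]
Compare 9 vs 4: take 4 from right. Merged: [4, 4]
Compare 9 vs 10: take 9 from left. Merged: [4, 4, 9]
Compare 13 vs 10: take 10 from right. Merged: [4, 4, 9, 10]
Compare 13 vs 12: take 12 from right. Merged: [4, 4, 9, 10, 12]
Compare 13 vs 22: take 13 from left. Merged: [4, 4, 9, 10, 12, 13]
Compare 13 vs 22: take 13 from left. Merged: [4, 4, 9, 10, 12, 13, 13]
Append remaining from right: [22]. Merged: [4, 4, 9, 10, 12, 13, 13, 22]

Final merged array: [4, 4, 9, 10, 12, 13, 13, 22]
Total comparisons: 7

The merged array is [4, 4, 9, 10, 12, 13, 13, 22], requiring 7 comparisons. The merge step runs in O(n) time where n is the total number of elements.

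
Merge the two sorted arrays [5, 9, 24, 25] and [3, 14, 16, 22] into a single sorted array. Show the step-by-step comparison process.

Merging process:

Compare 5 vs 3: take 3 from right. Merged: [3]
Compare 5 vs 14: take 5 from left. Merged: [3, 5]
Compare 9 vs 14: take 9 from left. Merged: [3, 5, 9]
Compare 24 vs 14: take 14 from right. Merged: [3, 5, 9, 14]
Compare 24 vs 16: take 16 from right. Merged: [3, 5, 9, 14, 16]
Compare 24 vs 22: take 22 from right. Merged: [3, 5, 9, 14, 16, 22]
Append remaining from left: [24, 25]. Merged: [3, 5, 9, 14, 16, 22, 24, 25]

Final merged array: [3, 5, 9, 14, 16, 22, 24, 25]
Total comparisons: 6

The merged array is [3, 5, 9, 14, 16, 22, 24, 25], requiring 6 comparisons. The merge step runs in O(n) time where n is the total number of elements.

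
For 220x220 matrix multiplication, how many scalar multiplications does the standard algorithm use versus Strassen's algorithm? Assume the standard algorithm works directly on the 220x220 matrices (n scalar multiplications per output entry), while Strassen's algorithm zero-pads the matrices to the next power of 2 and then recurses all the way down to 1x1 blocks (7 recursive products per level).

Matrix multiplication for 220x220 matrices:

Strassen's algorithm requires power-of-2 dimensions. Pad 220x220 to 256x256 (next power of 2).

Standard algorithm: 220^3 = 10648000 multiplications
Strassen's algorithm: 7^(log2(256)) = 7^8 = 5764801 multiplications
Savings: 10648000 - 5764801 = 4883199 multiplications

Standard: 10648000 multiplications (220^3). Strassen: 5764801 multiplications (7^8, after padding to 256x256). Strassen reduces 8 recursive multiplications to 7 at each level.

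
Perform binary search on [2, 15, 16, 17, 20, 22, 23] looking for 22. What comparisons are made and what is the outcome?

Binary search for 22 in [2, 15, 16, 17, 20, 22, 23]:

lo=0, hi=6, mid=3, arr[mid]=17 -> 17 < 22, search right half
lo=4, hi=6, mid=5, arr[mid]=22 -> Found target at index 5!

Binary search finds 22 at index 5 after 2 comparisons. The search repeatedly halves the search space by comparing with the middle element.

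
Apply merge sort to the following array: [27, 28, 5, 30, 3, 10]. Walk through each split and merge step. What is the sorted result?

Merge sort trace:

Split: [27, 28, 5, 30, 3, 10] -> [27, 28, 5] and [30, 3, 10]
  Split: [27, 28, 5] -> [27] and [28, 5]
    Split: [28, 5] -> [28] and [5]
    Merge: [28] + [5] -> [5, 28]
  Merge: [27] + [5, 28] -> [5, 27, 28]
  Split: [30, 3, 10] -> [30] and [3, 10]
    Split: [3, 10] -> [3] and [10]
    Merge: [3] + [10] -> [3, 10]
  Merge: [30] + [3, 10] -> [3, 10, 30]
Merge: [5, 27, 28] + [3, 10, 30] -> [3, 5, 10, 27, 28, 30]

Final sorted array: [3, 5, 10, 27, 28, 30]

The merge sort proceeds by recursively splitting the array and merging sorted halves.
After all merges, the sorted array is [3, 5, 10, 27, 28, 30].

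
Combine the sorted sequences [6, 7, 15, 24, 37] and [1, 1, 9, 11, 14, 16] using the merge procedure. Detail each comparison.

Merging process:

Compare 6 vs 1: take 1 from right. Merged: [1]
Compare 6 vs 1: take 1 from right. Merged: [1, 1]
Compare 6 vs 9: take 6 from left. Merged: [1, 1, 6]
Compare 7 vs 9: take 7 from left. Merged: [1, 1, 6, 7]
Compare 15 vs 9: take 9 from right. Merged: [1, 1, 6, 7, 9]
Compare 15 vs 11: take 11 from right. Merged: [1, 1, 6, 7, 9, 11]
Compare 15 vs 14: take 14 from right. Merged: [1, 1, 6, 7, 9, 11, 14]
Compare 15 vs 16: take 15 from left. Merged: [1, 1, 6, 7, 9, 11, 14, 15]
Compare 24 vs 16: take 16 from right. Merged: [1, 1, 6, 7, 9, 11, 14, 15, 16]
Append remaining from left: [24, 37]. Merged: [1, 1, 6, 7, 9, 11, 14, 15, 16, 24, 37]

Final merged array: [1, 1, 6, 7, 9, 11, 14, 15, 16, 24, 37]
Total comparisons: 9

The merged array is [1, 1, 6, 7, 9, 11, 14, 15, 16, 24, 37], requiring 9 comparisons. The merge step runs in O(n) time where n is the total number of elements.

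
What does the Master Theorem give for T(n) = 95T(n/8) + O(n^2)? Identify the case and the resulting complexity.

Master Theorem for T(n) = 95T(n/8) + O(n^2):

a = 95, b = 8, c = 2
log_b(a) = log_8(95) = 2.1900

Case 1: c = 2 < log_8(95) = 2.1900
T(n) = O(n^(log_8 95))

For T(n) = 95T(n/8) + O(n^2): log_8(95) = 2.1900. This is Case 1 of the Master Theorem (c < log_b(a), work dominated by leaves), giving O(n^(log_8 95)).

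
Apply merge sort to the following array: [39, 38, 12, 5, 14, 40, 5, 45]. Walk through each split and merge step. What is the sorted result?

Merge sort trace:

Split: [39, 38, 12, 5, 14, 40, 5, 45] -> [39, 38, 12, 5] and [14, 40, 5, 45]
  Split: [39, 38, 12, 5] -> [39, 38] and [12, 5]
    Split: [39, 38] -> [39] and [38]
    Merge: [39] + [38] -> [38, 39]
    Split: [12, 5] -> [12] and [5]
    Merge: [12] + [5] -> [5, 12]
  Merge: [38, 39] + [5, 12] -> [5, 12, 38, 39]
  Split: [14, 40, 5, 45] -> [14, 40] and [5, 45]
    Split: [14, 40] -> [14] and [40]
    Merge: [14] + [40] -> [14, 40]
    Split: [5, 45] -> [5] and [45]
    Merge: [5] + [45] -> [5, 45]
  Merge: [14, 40] + [5, 45] -> [5, 14, 40, 45]
Merge: [5, 12, 38, 39] + [5, 14, 40, 45] -> [5, 5, 12, 14, 38, 39, 40, 45]

Final sorted array: [5, 5, 12, 14, 38, 39, 40, 45]

The merge sort proceeds by recursively splitting the array and merging sorted halves.
After all merges, the sorted array is [5, 5, 12, 14, 38, 39, 40, 45].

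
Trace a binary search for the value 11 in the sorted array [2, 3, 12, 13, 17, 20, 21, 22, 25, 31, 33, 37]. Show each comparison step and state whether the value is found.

Binary search for 11 in [2, 3, 12, 13, 17, 20, 21, 22, 25, 31, 33, 37]:

lo=0, hi=11, mid=5, arr[mid]=20 -> 20 > 11, search left half
lo=0, hi=4, mid=2, arr[mid]=12 -> 12 > 11, search left half
lo=0, hi=1, mid=0, arr[mid]=2 -> 2 < 11, search right half
lo=1, hi=1, mid=1, arr[mid]=3 -> 3 < 11, search right half
lo=2 > hi=1, target 11 not found

Binary search determines that 11 is not in the array after 4 comparisons. The search space was exhausted without finding the target.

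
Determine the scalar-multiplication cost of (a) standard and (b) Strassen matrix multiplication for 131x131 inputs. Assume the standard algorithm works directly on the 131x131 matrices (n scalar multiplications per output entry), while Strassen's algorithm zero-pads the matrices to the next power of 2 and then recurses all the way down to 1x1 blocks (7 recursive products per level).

Matrix multiplication for 131x131 matrices:

Strassen's algorithm requires power-of-2 dimensions. Pad 131x131 to 256x256 (next power of 2).

Standard algorithm: 131^3 = 2248091 multiplications
Strassen's algorithm: 7^(log2(256)) = 7^8 = 5764801 multiplications
Difference: 2248091 - 5764801 = -3516710 (Strassen uses MORE here due to padding overhead — for small or just-over-power-of-2 n, padding can outweigh the per-level savings)

Standard: 2248091 multiplications (131^3). Strassen: 5764801 multiplications (7^8, after padding to 256x256). Strassen reduces 8 recursive multiplications to 7 at each level.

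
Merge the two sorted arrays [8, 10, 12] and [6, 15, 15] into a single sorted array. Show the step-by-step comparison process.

Merging process:

Compare 8 vs 6: take 6 from right. Merged: [6]
Compare 8 vs 15: take 8 from left. Merged: [6, 8]
Compare 10 vs 15: take 10 from left. Merged: [6, 8, 10]
Compare 12 vs 15: take 12 from left. Merged: [6, 8, 10, 12]
Append remaining from right: [15, 15]. Merged: [6, 8, 10, 12, 15, 15]

Final merged array: [6, 8, 10, 12, 15, 15]
Total comparisons: 4

The merged array is [6, 8, 10, 12, 15, 15], requiring 4 comparisons. The merge step runs in O(n) time where n is the total number of elements.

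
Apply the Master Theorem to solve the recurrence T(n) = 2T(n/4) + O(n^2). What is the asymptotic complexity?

Master Theorem for T(n) = 2T(n/4) + O(n^2):

a = 2, b = 4, c = 2
log_b(a) = log_4(2) = 0.5000

Case 3: c = 2 > log_4(2) = 0.5000
T(n) = O(n^2) = O(n^2)

For T(n) = 2T(n/4) + O(n^2): log_4(2) = 0.5000. This is Case 3 of the Master Theorem (c > log_b(a), work dominated by root), giving O(n^2).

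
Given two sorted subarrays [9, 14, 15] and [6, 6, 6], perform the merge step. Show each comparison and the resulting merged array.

Merging process:

Compare 9 vs 6: take 6 from right. Merged: [6]
Compare 9 vs 6: take 6 from right. Merged: [6, 6]
Compare 9 vs 6: take 6 from right. Merged: [6, 6, 6]
Append remaining from left: [9, 14, 15]. Merged: [6, 6, 6, 9, 14, 15]

Final merged array: [6, 6, 6, 9, 14, 15]
Total comparisons: 3

The merged array is [6, 6, 6, 9, 14, 15], requiring 3 comparisons. The merge step runs in O(n) time where n is the total number of elements.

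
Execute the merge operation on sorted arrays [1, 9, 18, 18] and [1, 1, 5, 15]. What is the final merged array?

Merging process:

Compare 1 vs 1: take 1 from left. Merged: [1]
Compare 9 vs 1: take 1 from right. Merged: [1, 1]
Compare 9 vs 1: take 1 from right. Merged: [1, 1, 1]
Compare 9 vs 5: take 5 from right. Merged: [1, 1, 1, 5]
Compare 9 vs 15: take 9 from left. Merged: [1, 1, 1, 5, 9]
Compare 18 vs 15: take 15 from right. Merged: [1, 1, 1, 5, 9, 15]
Append remaining from left: [18, 18]. Merged: [1, 1, 1, 5, 9, 15, 18, 18]

Final merged array: [1, 1, 1, 5, 9, 15, 18, 18]
Total comparisons: 6

The merged array is [1, 1, 1, 5, 9, 15, 18, 18], requiring 6 comparisons. The merge step runs in O(n) time where n is the total number of elements.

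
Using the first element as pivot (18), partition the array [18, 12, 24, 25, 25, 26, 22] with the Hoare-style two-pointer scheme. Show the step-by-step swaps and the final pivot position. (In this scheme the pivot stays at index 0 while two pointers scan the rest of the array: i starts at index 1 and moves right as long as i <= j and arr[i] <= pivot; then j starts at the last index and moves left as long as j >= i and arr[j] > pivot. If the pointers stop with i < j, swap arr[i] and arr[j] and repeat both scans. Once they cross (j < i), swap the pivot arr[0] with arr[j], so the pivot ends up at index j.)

Hoare-style two-pointer partition with pivot = 18:

Initial array: [18, 12, 24, 25, 25, 26, 22]

Pointers start at i = 1, j = 6.
i ends at 2, j ends at 1: the pointers have crossed (j < i), so scanning stops.

Swap pivot arr[0] with arr[1] to place pivot at position 1: [12, 18, 24, 25, 25, 26, 22]
Pivot position: 1

After partitioning with pivot 18, the array becomes [12, 18, 24, 25, 25, 26, 22]. The pivot is placed at index 1. All elements to the left of the pivot are <= 18, and all elements to the right are > 18.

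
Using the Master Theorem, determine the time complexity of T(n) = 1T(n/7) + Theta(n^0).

Master Theorem for T(n) = 1T(n/7) + O(n^0):

a = 1, b = 7, c = 0
log_b(a) = log_7(1) = 0.0000

Case 2: c = 0 = log_7(1) = 0.0000
T(n) = O(n^0 log n) = O(log n)

For T(n) = 1T(n/7) + O(n^0): log_7(1) = 0.0000. This is Case 2 of the Master Theorem (c = log_b(a), equal work at all levels), giving O(log n).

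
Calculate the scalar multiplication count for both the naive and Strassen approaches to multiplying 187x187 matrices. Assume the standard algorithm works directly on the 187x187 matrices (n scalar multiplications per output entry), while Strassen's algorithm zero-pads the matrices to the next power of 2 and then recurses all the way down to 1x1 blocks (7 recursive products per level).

Matrix multiplication for 187x187 matrices:

Strassen's algorithm requires power-of-2 dimensions. Pad 187x187 to 256x256 (next power of 2).

Standard algorithm: 187^3 = 6539203 multiplications
Strassen's algorithm: 7^(log2(256)) = 7^8 = 5764801 multiplications
Savings: 6539203 - 5764801 = 774402 multiplications

Standard: 6539203 multiplications (187^3). Strassen: 5764801 multiplications (7^8, after padding to 256x256). Strassen reduces 8 recursive multiplications to 7 at each level.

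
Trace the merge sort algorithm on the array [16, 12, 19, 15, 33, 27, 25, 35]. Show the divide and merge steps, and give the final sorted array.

Merge sort trace:

Split: [16, 12, 19, 15, 33, 27, 25, 35] -> [16, 12, 19, 15] and [33, 27, 25, 35]
  Split: [16, 12, 19, 15] -> [16, 12] and [19, 15]
    Split: [16, 12] -> [16] and [12]
    Merge: [16] + [12] -> [12, 16]
    Split: [19, 15] -> [19] and [15]
    Merge: [19] + [15] -> [15, 19]
  Merge: [12, 16] + [15, 19] -> [12, 15, 16, 19]
  Split: [33, 27, 25, 35] -> [33, 27] and [25, 35]
    Split: [33, 27] -> [33] and [27]
    Merge: [33] + [27] -> [27, 33]
    Split: [25, 35] -> [25] and [35]
    Merge: [25] + [35] -> [25, 35]
  Merge: [27, 33] + [25, 35] -> [25, 27, 33, 35]
Merge: [12, 15, 16, 19] + [25, 27, 33, 35] -> [12, 15, 16, 19, 25, 27, 33, 35]

Final sorted array: [12, 15, 16, 19, 25, 27, 33, 35]

The merge sort proceeds by recursively splitting the array and merging sorted halves.
After all merges, the sorted array is [12, 15, 16, 19, 25, 27, 33, 35].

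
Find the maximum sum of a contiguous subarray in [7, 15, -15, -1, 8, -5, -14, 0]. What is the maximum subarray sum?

Using Kadane's algorithm on [7, 15, -15, -1, 8, -5, -14, 0]:

Scanning through the array:
Position 1 (value 15): max_ending_here = 22, max_so_far = 22
Position 2 (value -15): max_ending_here = 7, max_so_far = 22
Position 3 (value -1): max_ending_here = 6, max_so_far = 22
Position 4 (value 8): max_ending_here = 14, max_so_far = 22
Position 5 (value -5): max_ending_here = 9, max_so_far = 22
Position 6 (value -14): max_ending_here = -5, max_so_far = 22
Position 7 (value 0): max_ending_here = 0, max_so_far = 22

Maximum subarray: [7, 15]
Maximum sum: 22

The maximum subarray is [7, 15] with sum 22. This subarray runs from index 0 to index 1.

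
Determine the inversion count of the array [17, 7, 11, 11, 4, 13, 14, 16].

Finding inversions in [17, 7, 11, 11, 4, 13, 14, 16]:

(0, 1): arr[0]=17 > arr[1]=7
(0, 2): arr[0]=17 > arr[2]=11
(0, 3): arr[0]=17 > arr[3]=11
(0, 4): arr[0]=17 > arr[4]=4
(0, 5): arr[0]=17 > arr[5]=13
(0, 6): arr[0]=17 > arr[6]=14
(0, 7): arr[0]=17 > arr[7]=16
(1, 4): arr[1]=7 > arr[4]=4
(2, 4): arr[2]=11 > arr[4]=4
(3, 4): arr[3]=11 > arr[4]=4

Total inversions: 10

The array has 10 inversion(s): (0,1), (0,2), (0,3), (0,4), (0,5), (0,6), (0,7), (1,4), (2,4), (3,4). Each pair (i,j) satisfies i < j and arr[i] > arr[j].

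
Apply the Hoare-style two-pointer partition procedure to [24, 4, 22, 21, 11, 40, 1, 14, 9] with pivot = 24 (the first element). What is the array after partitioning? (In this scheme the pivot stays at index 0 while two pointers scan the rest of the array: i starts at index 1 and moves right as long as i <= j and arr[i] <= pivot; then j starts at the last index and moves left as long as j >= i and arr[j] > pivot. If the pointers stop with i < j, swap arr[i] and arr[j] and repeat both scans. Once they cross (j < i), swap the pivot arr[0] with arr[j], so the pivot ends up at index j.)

Hoare-style two-pointer partition with pivot = 24:

Initial array: [24, 4, 22, 21, 11, 40, 1, 14, 9]

Pointers start at i = 1, j = 8.
i stops at index 5 (arr[5]=40 > 24), j stops at index 8 (arr[8]=9 <= 24): swap arr[5] and arr[8], array becomes [24, 4, 22, 21, 11, 9, 1, 14, 40]
i ends at 8, j ends at 7: the pointers have crossed (j < i), so scanning stops.

Swap pivot arr[0] with arr[7] to place pivot at position 7: [14, 4, 22, 21, 11, 9, 1, 24, 40]
Pivot position: 7

After partitioning with pivot 24, the array becomes [14, 4, 22, 21, 11, 9, 1, 24, 40]. The pivot is placed at index 7. All elements to the left of the pivot are <= 24, and all elements to the right are > 24.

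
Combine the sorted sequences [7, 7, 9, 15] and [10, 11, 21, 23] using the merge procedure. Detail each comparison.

Merging process:

Compare 7 vs 10: take 7 from left. Merged: [7]
Compare 7 vs 10: take 7 from left. Merged: [7, 7]
Compare 9 vs 10: take 9 from left. Merged: [7, 7, 9]
Compare 15 vs 10: take 10 from right. Merged: [7, 7, 9, 10]
Compare 15 vs 11: take 11 from right. Merged: [7, 7, 9, 10, 11]
Compare 15 vs 21: take 15 from left. Merged: [7, 7, 9, 10, 11, 15]
Append remaining from right: [21, 23]. Merged: [7, 7, 9, 10, 11, 15, 21, 23]

Final merged array: [7, 7, 9, 10, 11, 15, 21, 23]
Total comparisons: 6

The merged array is [7, 7, 9, 10, 11, 15, 21, 23], requiring 6 comparisons. The merge step runs in O(n) time where n is the total number of elements.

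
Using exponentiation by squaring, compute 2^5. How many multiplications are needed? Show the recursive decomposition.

Computing 2^5 by squaring (build up from 2^1; each line after the first costs one multiplication):

2^1 = 2
2^2 = (2^1)^2 = 2^2 = 4
2^4 = (2^2)^2 = 4^2 = 16
2^5 = 2 * 2^4 = 2 * 16 = 32

Result: 32
Multiplications needed: 3 (3 lines after 2^1)

2^5 = 32. Using exponentiation by squaring, this requires 3 multiplications. The key idea: if the exponent is even, square the half-power; if odd, multiply by the base once.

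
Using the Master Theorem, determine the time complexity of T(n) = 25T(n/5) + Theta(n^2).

Master Theorem for T(n) = 25T(n/5) + O(n^2):

a = 25, b = 5, c = 2
log_b(a) = log_5(25) = 2.0000

Case 2: c = 2 = log_5(25) = 2.0000
T(n) = O(n^2 log n) = O(n^2 log n)

For T(n) = 25T(n/5) + O(n^2): log_5(25) = 2.0000. This is Case 2 of the Master Theorem (c = log_b(a), equal work at all levels), giving O(n^2 log n).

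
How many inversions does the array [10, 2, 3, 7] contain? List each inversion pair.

Finding inversions in [10, 2, 3, 7]:

(0, 1): arr[0]=10 > arr[1]=2
(0, 2): arr[0]=10 > arr[2]=3
(0, 3): arr[0]=10 > arr[3]=7

Total inversions: 3

The array has 3 inversion(s): (0,1), (0,2), (0,3). Each pair (i,j) satisfies i < j and arr[i] > arr[j].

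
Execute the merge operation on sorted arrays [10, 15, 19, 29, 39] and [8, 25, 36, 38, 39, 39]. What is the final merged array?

Merging process:

Compare 10 vs 8: take 8 from right. Merged: [8]
Compare 10 vs 25: take 10 from left. Merged: [8, 10]
Compare 15 vs 25: take 15 from left. Merged: [8, 10, 15]
Compare 19 vs 25: take 19 from left. Merged: [8, 10, 15, 19]
Compare 29 vs 25: take 25 from right. Merged: [8, 10, 15, 19, 25]
Compare 29 vs 36: take 29 from left. Merged: [8, 10, 15, 19, 25, 29]
Compare 39 vs 36: take 36 from right. Merged: [8, 10, 15, 19, 25, 29, 36]
Compare 39 vs 38: take 38 from right. Merged: [8, 10, 15, 19, 25, 29, 36, 38]
Compare 39 vs 39: take 39 from left. Merged: [8, 10, 15, 19, 25, 29, 36, 38, 39]
Append remaining from right: [39, 39]. Merged: [8, 10, 15, 19, 25, 29, 36, 38, 39, 39, 39]

Final merged array: [8, 10, 15, 19, 25, 29, 36, 38, 39, 39, 39]
Total comparisons: 9

The merged array is [8, 10, 15, 19, 25, 29, 36, 38, 39, 39, 39], requiring 9 comparisons. The merge step runs in O(n) time where n is the total number of elements.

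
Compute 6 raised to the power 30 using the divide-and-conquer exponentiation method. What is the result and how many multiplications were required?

Computing 6^30 by squaring (build up from 6^1; each line after the first costs one multiplication):

6^1 = 6
6^2 = (6^1)^2 = 6^2 = 36
6^3 = 6 * 6^2 = 6 * 36 = 216
6^6 = (6^3)^2 = 216^2 = 46656
6^7 = 6 * 6^6 = 6 * 46656 = 279936
6^14 = (6^7)^2 = 279936^2 = 78364164096
6^15 = 6 * 6^14 = 6 * 78364164096 = 470184984576
6^30 = (6^15)^2 = 470184984576^2 = 221073919720733357899776

Result: 221073919720733357899776
Multiplications needed: 7 (7 lines after 6^1)

6^30 = 221073919720733357899776. Using exponentiation by squaring, this requires 7 multiplications. The key idea: if the exponent is even, square the half-power; if odd, multiply by the base once.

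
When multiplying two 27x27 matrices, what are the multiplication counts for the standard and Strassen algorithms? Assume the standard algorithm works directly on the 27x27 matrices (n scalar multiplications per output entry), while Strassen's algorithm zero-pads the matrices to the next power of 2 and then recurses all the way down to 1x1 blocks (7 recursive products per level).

Matrix multiplication for 27x27 matrices:

Strassen's algorithm requires power-of-2 dimensions. Pad 27x27 to 32x32 (next power of 2).

Standard algorithm: 27^3 = 19683 multiplications
Strassen's algorithm: 7^(log2(32)) = 7^5 = 16807 multiplications
Savings: 19683 - 16807 = 2876 multiplications

Standard: 19683 multiplications (27^3). Strassen: 16807 multiplications (7^5, after padding to 32x32). Strassen reduces 8 recursive multiplications to 7 at each level.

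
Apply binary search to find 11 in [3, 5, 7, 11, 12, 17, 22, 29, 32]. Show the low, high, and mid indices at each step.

Binary search for 11 in [3, 5, 7, 11, 12, 17, 22, 29, 32]:

lo=0, hi=8, mid=4, arr[mid]=12 -> 12 > 11, search left half
lo=0, hi=3, mid=1, arr[mid]=5 -> 5 < 11, search right half
lo=2, hi=3, mid=2, arr[mid]=7 -> 7 < 11, search right half
lo=3, hi=3, mid=3, arr[mid]=11 -> Found target at index 3!

Binary search finds 11 at index 3 after 4 comparisons. The search repeatedly halves the search space by comparing with the middle element.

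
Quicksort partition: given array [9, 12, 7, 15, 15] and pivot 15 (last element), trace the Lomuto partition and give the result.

Lomuto partition with pivot = 15:

Initial array: [9, 12, 7, 15, 15]

arr[0]=9 <= 15: swap with position 0, array becomes [9, 12, 7, 15, 15]
arr[1]=12 <= 15: swap with position 1, array becomes [9, 12, 7, 15, 15]
arr[2]=7 <= 15: swap with position 2, array becomes [9, 12, 7, 15, 15]
arr[3]=15 <= 15: swap with position 3, array becomes [9, 12, 7, 15, 15]

Place pivot at position 4: [9, 12, 7, 15, 15]
Pivot position: 4

After partitioning with pivot 15, the array becomes [9, 12, 7, 15, 15]. The pivot is placed at index 4. All elements to the left of the pivot are <= 15, and all elements to the right are > 15.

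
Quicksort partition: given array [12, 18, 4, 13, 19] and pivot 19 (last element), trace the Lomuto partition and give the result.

Lomuto partition with pivot = 19:

Initial array: [12, 18, 4, 13, 19]

arr[0]=12 <= 19: swap with position 0, array becomes [12, 18, 4, 13, 19]
arr[1]=18 <= 19: swap with position 1, array becomes [12, 18, 4, 13, 19]
arr[2]=4 <= 19: swap with position 2, array becomes [12, 18, 4, 13, 19]
arr[3]=13 <= 19: swap with position 3, array becomes [12, 18, 4, 13, 19]

Place pivot at position 4: [12, 18, 4, 13, 19]
Pivot position: 4

After partitioning with pivot 19, the array becomes [12, 18, 4, 13, 19]. The pivot is placed at index 4. All elements to the left of the pivot are <= 19, and all elements to the right are > 19.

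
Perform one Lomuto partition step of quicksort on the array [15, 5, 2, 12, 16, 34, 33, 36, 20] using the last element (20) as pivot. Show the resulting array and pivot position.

Lomuto partition with pivot = 20:

Initial array: [15, 5, 2, 12, 16, 34, 33, 36, 20]

arr[0]=15 <= 20: swap with position 0, array becomes [15, 5, 2, 12, 16, 34, 33, 36, 20]
arr[1]=5 <= 20: swap with position 1, array becomes [15, 5, 2, 12, 16, 34, 33, 36, 20]
arr[2]=2 <= 20: swap with position 2, array becomes [15, 5, 2, 12, 16, 34, 33, 36, 20]
arr[3]=12 <= 20: swap with position 3, array becomes [15, 5, 2, 12, 16, 34, 33, 36, 20]
arr[4]=16 <= 20: swap with position 4, array becomes [15, 5, 2, 12, 16, 34, 33, 36, 20]
arr[5]=34 > 20: no swap
arr[6]=33 > 20: no swap
arr[7]=36 > 20: no swap

Place pivot at position 5: [15, 5, 2, 12, 16, 20, 33, 36, 34]
Pivot position: 5

After partitioning with pivot 20, the array becomes [15, 5, 2, 12, 16, 20, 33, 36, 34]. The pivot is placed at index 5. All elements to the left of the pivot are <= 20, and all elements to the right are > 20.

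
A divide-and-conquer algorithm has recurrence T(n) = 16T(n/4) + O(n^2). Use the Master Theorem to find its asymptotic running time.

Master Theorem for T(n) = 16T(n/4) + O(n^2):

a = 16, b = 4, c = 2
log_b(a) = log_4(16) = 2.0000

Case 2: c = 2 = log_4(16) = 2.0000
T(n) = O(n^2 log n) = O(n^2 log n)

For T(n) = 16T(n/4) + O(n^2): log_4(16) = 2.0000. This is Case 2 of the Master Theorem (c = log_b(a), equal work at all levels), giving O(n^2 log n).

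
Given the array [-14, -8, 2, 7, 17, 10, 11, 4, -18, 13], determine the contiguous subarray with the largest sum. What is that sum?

Using Kadane's algorithm on [-14, -8, 2, 7, 17, 10, 11, 4, -18, 13]:

Scanning through the array:
Position 1 (value -8): max_ending_here = -8, max_so_far = -8
Position 2 (value 2): max_ending_here = 2, max_so_far = 2
Position 3 (value 7): max_ending_here = 9, max_so_far = 9
Position 4 (value 17): max_ending_here = 26, max_so_far = 26
Position 5 (value 10): max_ending_here = 36, max_so_far = 36
Position 6 (value 11): max_ending_here = 47, max_so_far = 47
Position 7 (value 4): max_ending_here = 51, max_so_far = 51
Position 8 (value -18): max_ending_here = 33, max_so_far = 51
Position 9 (value 13): max_ending_here = 46, max_so_far = 51

Maximum subarray: [2, 7, 17, 10, 11, 4]
Maximum sum: 51

The maximum subarray is [2, 7, 17, 10, 11, 4] with sum 51. This subarray runs from index 2 to index 7.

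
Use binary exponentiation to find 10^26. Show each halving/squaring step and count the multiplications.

Computing 10^26 by squaring (build up from 10^1; each line after the first costs one multiplication):

10^1 = 10
10^2 = (10^1)^2 = 10^2 = 100
10^3 = 10 * 10^2 = 10 * 100 = 1000
10^6 = (10^3)^2 = 1000^2 = 1000000
10^12 = (10^6)^2 = 1000000^2 = 1000000000000
10^13 = 10 * 10^12 = 10 * 1000000000000 = 10000000000000
10^26 = (10^13)^2 = 10000000000000^2 = 100000000000000000000000000

Result: 100000000000000000000000000
Multiplications needed: 6 (6 lines after 10^1)

10^26 = 100000000000000000000000000. Using exponentiation by squaring, this requires 6 multiplications. The key idea: if the exponent is even, square the half-power; if odd, multiply by the base once.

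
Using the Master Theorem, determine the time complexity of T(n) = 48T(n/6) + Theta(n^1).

Master Theorem for T(n) = 48T(n/6) + O(n^1):

a = 48, b = 6, c = 1
log_b(a) = log_6(48) = 2.1606

Case 1: c = 1 < log_6(48) = 2.1606
T(n) = O(n^(log_6 48))

For T(n) = 48T(n/6) + O(n^1): log_6(48) = 2.1606. This is Case 1 of the Master Theorem (c < log_b(a), work dominated by leaves), giving O(n^(log_6 48)).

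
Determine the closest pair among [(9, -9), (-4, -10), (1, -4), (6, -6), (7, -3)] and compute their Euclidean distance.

Computing all pairwise distances among 5 points:

d((9, -9), (-4, -10)) = 13.0384
d((9, -9), (1, -4)) = 9.434
d((9, -9), (6, -6)) = 4.2426
d((9, -9), (7, -3)) = 6.3246
d((-4, -10), (1, -4)) = 7.8102
d((-4, -10), (6, -6)) = 10.7703
d((-4, -10), (7, -3)) = 13.0384
d((1, -4), (6, -6)) = 5.3852
d((1, -4), (7, -3)) = 6.0828
d((6, -6), (7, -3)) = 3.1623 <-- minimum

Closest pair: (6, -6) and (7, -3) with distance 3.1623

The closest pair is (6, -6) and (7, -3) with Euclidean distance 3.1623. For 5 points, brute-force pairwise comparison is shown above. For large n, the divide-and-conquer algorithm (sort by x, recurse on halves, check the dividing strip) achieves O(n log n).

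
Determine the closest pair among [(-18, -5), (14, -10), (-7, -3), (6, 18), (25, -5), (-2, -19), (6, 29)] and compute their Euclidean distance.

Computing all pairwise distances among 7 points:

d((-18, -5), (14, -10)) = 32.3883
d((-18, -5), (-7, -3)) = 11.1803
d((-18, -5), (6, 18)) = 33.2415
d((-18, -5), (25, -5)) = 43.0
d((-18, -5), (-2, -19)) = 21.2603
d((-18, -5), (6, 29)) = 41.6173
d((14, -10), (-7, -3)) = 22.1359
d((14, -10), (6, 18)) = 29.1204
d((14, -10), (25, -5)) = 12.083
d((14, -10), (-2, -19)) = 18.3576
d((14, -10), (6, 29)) = 39.8121
d((-7, -3), (6, 18)) = 24.6982
d((-7, -3), (25, -5)) = 32.0624
d((-7, -3), (-2, -19)) = 16.7631
d((-7, -3), (6, 29)) = 34.5398
d((6, 18), (25, -5)) = 29.8329
d((6, 18), (-2, -19)) = 37.855
d((6, 18), (6, 29)) = 11.0 <-- minimum
d((25, -5), (-2, -19)) = 30.4138
d((25, -5), (6, 29)) = 38.9487
d((-2, -19), (6, 29)) = 48.6621

Closest pair: (6, 18) and (6, 29) with distance 11.0

The closest pair is (6, 18) and (6, 29) with Euclidean distance 11.0. For 7 points, brute-force pairwise comparison is shown above. For large n, the divide-and-conquer algorithm (sort by x, recurse on halves, check the dividing strip) achieves O(n log n).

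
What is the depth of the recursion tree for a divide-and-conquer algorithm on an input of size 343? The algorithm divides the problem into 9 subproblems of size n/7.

For divide and conquer with division factor 7:

Problem sizes at each level:
Level 0: 343
Level 1: 49
Level 2: 7
Level 3: 1

The root is level 0 and the size-1 base case is level 3 (the tree spans levels 0 through 3, i.e. 4 levels counting the root), so the depth is the number of divisions: log_7(343) = 3

The recursion tree depth is log_7(343) = 3. At each level, the problem size is divided by 7, so it takes 3 divisions to reduce to a base case of size 1. The algorithm makes 9 recursive calls at each level.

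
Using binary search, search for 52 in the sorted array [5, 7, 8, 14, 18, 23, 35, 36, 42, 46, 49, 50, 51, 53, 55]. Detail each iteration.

Binary search for 52 in [5, 7, 8, 14, 18, 23, 35, 36, 42, 46, 49, 50, 51, 53, 55]:

lo=0, hi=14, mid=7, arr[mid]=36 -> 36 < 52, search right half
lo=8, hi=14, mid=11, arr[mid]=50 -> 50 < 52, search right half
lo=12, hi=14, mid=13, arr[mid]=53 -> 53 > 52, search left half
lo=12, hi=12, mid=12, arr[mid]=51 -> 51 < 52, search right half
lo=13 > hi=12, target 52 not found

Binary search determines that 52 is not in the array after 4 comparisons. The search space was exhausted without finding the target.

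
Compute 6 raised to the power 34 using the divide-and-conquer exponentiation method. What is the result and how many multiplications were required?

Computing 6^34 by squaring (build up from 6^1; each line after the first costs one multiplication):

6^1 = 6
6^2 = (6^1)^2 = 6^2 = 36
6^4 = (6^2)^2 = 36^2 = 1296
6^8 = (6^4)^2 = 1296^2 = 1679616
6^16 = (6^8)^2 = 1679616^2 = 2821109907456
6^17 = 6 * 6^16 = 6 * 2821109907456 = 16926659444736
6^34 = (6^17)^2 = 16926659444736^2 = 286511799958070431838109696

Result: 286511799958070431838109696
Multiplications needed: 6 (6 lines after 6^1)

6^34 = 286511799958070431838109696. Using exponentiation by squaring, this requires 6 multiplications. The key idea: if the exponent is even, square the half-power; if odd, multiply by the base once.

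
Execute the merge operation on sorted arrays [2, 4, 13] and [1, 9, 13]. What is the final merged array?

Merging process:

Compare 2 vs 1: take 1 from right. Merged: [1]
Compare 2 vs 9: take 2 from left. Merged: [1, 2]
Compare 4 vs 9: take 4 from left. Merged: [1, 2, 4]
Compare 13 vs 9: take 9 from right. Merged: [1, 2, 4, 9]
Compare 13 vs 13: take 13 from left. Merged: [1, 2, 4, 9, 13]
Append remaining from right: [13]. Merged: [1, 2, 4, 9, 13, 13]

Final merged array: [1, 2, 4, 9, 13, 13]
Total comparisons: 5

The merged array is [1, 2, 4, 9, 13, 13], requiring 5 comparisons. The merge step runs in O(n) time where n is the total number of elements.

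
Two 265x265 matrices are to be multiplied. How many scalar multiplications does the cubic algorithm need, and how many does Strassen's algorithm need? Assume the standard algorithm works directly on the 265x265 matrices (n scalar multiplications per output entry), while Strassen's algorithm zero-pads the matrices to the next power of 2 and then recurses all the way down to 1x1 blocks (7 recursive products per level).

Matrix multiplication for 265x265 matrices:

Strassen's algorithm requires power-of-2 dimensions. Pad 265x265 to 512x512 (next power of 2).

Standard algorithm: 265^3 = 18609625 multiplications
Strassen's algorithm: 7^(log2(512)) = 7^9 = 40353607 multiplications
Difference: 18609625 - 40353607 = -21743982 (Strassen uses MORE here due to padding overhead — for small or just-over-power-of-2 n, padding can outweigh the per-level savings)

Standard: 18609625 multiplications (265^3). Strassen: 40353607 multiplications (7^9, after padding to 512x512). Strassen reduces 8 recursive multiplications to 7 at each level.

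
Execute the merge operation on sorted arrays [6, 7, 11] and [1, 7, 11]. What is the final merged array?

Merging process:

Compare 6 vs 1: take 1 from right. Merged: [1]
Compare 6 vs 7: take 6 from left. Merged: [1, 6]
Compare 7 vs 7: take 7 from left. Merged: [1, 6, 7]
Compare 11 vs 7: take 7 from right. Merged: [1, 6, 7, 7]
Compare 11 vs 11: take 11 from left. Merged: [1, 6, 7, 7, 11]
Append remaining from right: [11]. Merged: [1, 6, 7, 7, 11, 11]

Final merged array: [1, 6, 7, 7, 11, 11]
Total comparisons: 5

The merged array is [1, 6, 7, 7, 11, 11], requiring 5 comparisons. The merge step runs in O(n) time where n is the total number of elements.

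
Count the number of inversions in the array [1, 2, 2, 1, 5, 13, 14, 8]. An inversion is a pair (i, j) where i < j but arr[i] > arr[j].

Finding inversions in [1, 2, 2, 1, 5, 13, 14, 8]:

(1, 3): arr[1]=2 > arr[3]=1
(2, 3): arr[2]=2 > arr[3]=1
(5, 7): arr[5]=13 > arr[7]=8
(6, 7): arr[6]=14 > arr[7]=8

Total inversions: 4

The array has 4 inversion(s): (1,3), (2,3), (5,7), (6,7). Each pair (i,j) satisfies i < j and arr[i] > arr[j].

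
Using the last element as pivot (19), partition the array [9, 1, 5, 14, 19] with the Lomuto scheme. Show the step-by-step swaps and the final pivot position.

Lomuto partition with pivot = 19:

Initial array: [9, 1, 5, 14, 19]

arr[0]=9 <= 19: swap with position 0, array becomes [9, 1, 5, 14, 19]
arr[1]=1 <= 19: swap with position 1, array becomes [9, 1, 5, 14, 19]
arr[2]=5 <= 19: swap with position 2, array becomes [9, 1, 5, 14, 19]
arr[3]=14 <= 19: swap with position 3, array becomes [9, 1, 5, 14, 19]

Place pivot at position 4: [9, 1, 5, 14, 19]
Pivot position: 4

After partitioning with pivot 19, the array becomes [9, 1, 5, 14, 19]. The pivot is placed at index 4. All elements to the left of the pivot are <= 19, and all elements to the right are > 19.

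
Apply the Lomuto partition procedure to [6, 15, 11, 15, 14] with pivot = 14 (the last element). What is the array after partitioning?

Lomuto partition with pivot = 14:

Initial array: [6, 15, 11, 15, 14]

arr[0]=6 <= 14: swap with position 0, array becomes [6, 15, 11, 15, 14]
arr[1]=15 > 14: no swap
arr[2]=11 <= 14: swap with position 1, array becomes [6, 11, 15, 15, 14]
arr[3]=15 > 14: no swap

Place pivot at position 2: [6, 11, 14, 15, 15]
Pivot position: 2

After partitioning with pivot 14, the array becomes [6, 11, 14, 15, 15]. The pivot is placed at index 2. All elements to the left of the pivot are <= 14, and all elements to the right are > 14.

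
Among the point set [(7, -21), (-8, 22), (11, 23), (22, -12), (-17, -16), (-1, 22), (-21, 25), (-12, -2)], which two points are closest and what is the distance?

Computing all pairwise distances among 8 points:

d((7, -21), (-8, 22)) = 45.5412
d((7, -21), (11, 23)) = 44.1814
d((7, -21), (22, -12)) = 17.4929
d((7, -21), (-17, -16)) = 24.5153
d((7, -21), (-1, 22)) = 43.7379
d((7, -21), (-21, 25)) = 53.8516
d((7, -21), (-12, -2)) = 26.8701
d((-8, 22), (11, 23)) = 19.0263
d((-8, 22), (22, -12)) = 45.3431
d((-8, 22), (-17, -16)) = 39.0512
d((-8, 22), (-1, 22)) = 7.0 <-- minimum
d((-8, 22), (-21, 25)) = 13.3417
d((-8, 22), (-12, -2)) = 24.3311
d((11, 23), (22, -12)) = 36.6879
d((11, 23), (-17, -16)) = 48.0104
d((11, 23), (-1, 22)) = 12.0416
d((11, 23), (-21, 25)) = 32.0624
d((11, 23), (-12, -2)) = 33.9706
d((22, -12), (-17, -16)) = 39.2046
d((22, -12), (-1, 22)) = 41.0488
d((22, -12), (-21, 25)) = 56.7274
d((22, -12), (-12, -2)) = 35.4401
d((-17, -16), (-1, 22)) = 41.2311
d((-17, -16), (-21, 25)) = 41.1947
d((-17, -16), (-12, -2)) = 14.8661
d((-1, 22), (-21, 25)) = 20.2237
d((-1, 22), (-12, -2)) = 26.4008
d((-21, 25), (-12, -2)) = 28.4605

Closest pair: (-8, 22) and (-1, 22) with distance 7.0

The closest pair is (-8, 22) and (-1, 22) with Euclidean distance 7.0. For 8 points, brute-force pairwise comparison is shown above. For large n, the divide-and-conquer algorithm (sort by x, recurse on halves, check the dividing strip) achieves O(n log n).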